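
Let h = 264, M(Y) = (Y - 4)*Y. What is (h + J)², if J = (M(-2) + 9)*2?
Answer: 93636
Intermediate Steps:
M(Y) = Y*(-4 + Y) (M(Y) = (-4 + Y)*Y = Y*(-4 + Y))
J = 42 (J = (-2*(-4 - 2) + 9)*2 = (-2*(-6) + 9)*2 = (12 + 9)*2 = 21*2 = 42)
(h + J)² = (264 + 42)² = 306² = 93636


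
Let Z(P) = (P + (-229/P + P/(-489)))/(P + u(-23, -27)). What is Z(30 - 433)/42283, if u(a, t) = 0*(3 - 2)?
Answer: 79143611/3358031336283 ≈ 2.3568e-5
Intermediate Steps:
u(a, t) = 0 (u(a, t) = 0*1 = 0)
Z(P) = (-229/P + 488*P/489)/P (Z(P) = (P + (-229/P + P/(-489)))/(P + 0) = (P + (-229/P + P*(-1/489)))/P = (P + (-229/P - P/489))/P = (-229/P + 488*P/489)/P)
Z(30 - 433)/42283 = (488/489 - 229/(30 - 433)**2)/42283 = (488/489 - 229/(-403)**2)*(1/42283) = (488/489 - 229*1/162409)*(1/42283) = (488/489 - 229/162409)*(1/42283) = (79143611/79418001)*(1/42283) = 79143611/3358031336283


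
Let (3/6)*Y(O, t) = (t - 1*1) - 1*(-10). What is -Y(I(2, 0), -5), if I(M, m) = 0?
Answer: -8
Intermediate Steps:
Y(O, t) = 18 + 2*t (Y(O, t) = 2*((t - 1*1) - 1*(-10)) = 2*((t - 1) + 10) = 2*((-1 + t) + 10) = 2*(9 + t) = 18 + 2*t)
-Y(I(2, 0), -5) = -(18 + 2*(-5)) = -(18 - 10) = -1*8 = -8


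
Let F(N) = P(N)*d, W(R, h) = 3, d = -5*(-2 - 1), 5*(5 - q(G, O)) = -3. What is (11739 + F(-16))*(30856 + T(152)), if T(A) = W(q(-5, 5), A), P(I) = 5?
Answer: 364568226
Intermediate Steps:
q(G, O) = 28/5 (q(G, O) = 5 - ⅕*(-3) = 5 + ⅗ = 28/5)
d = 15 (d = -5*(-3) = 15)
T(A) = 3
F(N) = 75 (F(N) = 5*15 = 75)
(11739 + F(-16))*(30856 + T(152)) = (11739 + 75)*(30856 + 3) = 11814*30859 = 364568226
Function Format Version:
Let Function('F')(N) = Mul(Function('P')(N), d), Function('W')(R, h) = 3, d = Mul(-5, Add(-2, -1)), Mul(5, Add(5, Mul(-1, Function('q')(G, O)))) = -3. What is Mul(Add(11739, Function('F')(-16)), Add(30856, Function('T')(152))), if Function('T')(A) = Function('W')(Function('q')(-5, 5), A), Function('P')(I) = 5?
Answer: 364568226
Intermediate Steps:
Function('q')(G, O) = Rational(28, 5) (Function('q')(G, O) = Add(5, Mul(Rational(-1, 5), -3)) = Add(5, Rational(3, 5)) = Rational(28, 5))
d = 15 (d = Mul(-5, -3) = 15)
Function('T')(A) = 3
Function('F')(N) = 75 (Function('F')(N) = Mul(5, 15) = 75)
Mul(Add(11739, Function('F')(-16)), Add(30856, Function('T')(152))) = Mul(Add(11739, 75), Add(30856, 3)) = Mul(11814, 30859) = 364568226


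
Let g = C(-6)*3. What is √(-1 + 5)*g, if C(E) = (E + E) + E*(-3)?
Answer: 36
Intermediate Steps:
C(E) = -E (C(E) = 2*E - 3*E = -E)
g = 18 (g = -1*(-6)*3 = 6*3 = 18)
√(-1 + 5)*g = √(-1 + 5)*18 = √4*18 = 2*18 = 36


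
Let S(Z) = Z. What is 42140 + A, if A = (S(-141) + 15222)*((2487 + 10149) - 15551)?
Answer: -43918975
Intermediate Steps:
A = -43961115 (A = (-141 + 15222)*((2487 + 10149) - 15551) = 15081*(12636 - 15551) = 15081*(-2915) = -43961115)
42140 + A = 42140 - 43961115 = -43918975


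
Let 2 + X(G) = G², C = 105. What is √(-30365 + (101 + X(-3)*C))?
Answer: 3*I*√3281 ≈ 171.84*I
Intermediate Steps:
X(G) = -2 + G²
√(-30365 + (101 + X(-3)*C)) = √(-30365 + (101 + (-2 + (-3)²)*105)) = √(-30365 + (101 + (-2 + 9)*105)) = √(-30365 + (101 + 7*105)) = √(-30365 + (101 + 735)) = √(-30365 + 836) = √(-29529) = 3*I*√3281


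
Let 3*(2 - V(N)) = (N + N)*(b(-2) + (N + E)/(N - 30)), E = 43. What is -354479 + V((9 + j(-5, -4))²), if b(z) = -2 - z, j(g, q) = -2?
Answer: -20214205/57 ≈ -3.5464e+5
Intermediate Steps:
V(N) = 2 - 2*N*(43 + N)/(3*(-30 + N)) (V(N) = 2 - (N + N)*((-2 - 1*(-2)) + (N + 43)/(N - 30))/3 = 2 - 2*N*((-2 + 2) + (43 + N)/(-30 + N))/3 = 2 - 2*N*(0 + (43 + N)/(-30 + N))/3 = 2 - 2*N*(43 + N)/(-30 + N)/3 = 2 - 2*N*(43 + N)/(3*(-30 + N)))
-354479 + V((9 + j(-5, -4))²) = -354479 + 2*(-90 - ((9 - 2)²)² - 40*(9 - 2)²)/(3*(-30 + (9 - 2)²)) = -354479 + 2*(-90 - (7²)² - 40*7²)/(3*(-30 + 7²)) = -354479 + 2*(-90 - 1*49² - 40*49)/(3*(-30 + 49)) = -354479 + (⅔)*(-90 - 1*2401 - 1960)/19 = -354479 + (⅔)*(1/19)*(-90 - 2401 - 1960) = -354479 + (⅔)*(1/19)*(-4451) = -354479 - 8902/57 = -20214205/57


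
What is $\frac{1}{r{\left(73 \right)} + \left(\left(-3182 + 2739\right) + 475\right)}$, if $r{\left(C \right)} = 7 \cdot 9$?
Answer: $\frac{1}{95} \approx 0.010526$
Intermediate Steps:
$r{\left(C \right)} = 63$
$\frac{1}{r{\left(73 \right)} + \left(\left(-3182 + 2739\right) + 475\right)} = \frac{1}{63 + \left(\left(-3182 + 2739\right) + 475\right)} = \frac{1}{63 + \left(-443 + 475\right)} = \frac{1}{63 + 32} = \frac{1}{95}$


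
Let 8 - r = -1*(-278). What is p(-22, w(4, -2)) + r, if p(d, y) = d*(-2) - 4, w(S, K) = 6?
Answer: -230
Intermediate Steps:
p(d, y) = -4 - 2*d (p(d, y) = -2*d - 4 = -4 - 2*d)
r = -270 (r = 8 - (-1)*(-278) = 8 - 1*278 = 8 - 278 = -270)
p(-22, w(4, -2)) + r = (-4 - 2*(-22)) - 270 = (-4 + 44) - 270 = 40 - 270 = -230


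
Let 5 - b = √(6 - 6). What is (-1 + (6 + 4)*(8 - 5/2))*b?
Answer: 270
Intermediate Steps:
b = 5 (b = 5 - √(6 - 6) = 5 - √0 = 5 - 1*0 = 5 + 0 = 5)
(-1 + (6 + 4)*(8 - 5/2))*b = (-1 + (6 + 4)*(8 - 5/2))*5 = (-1 + 10*(8 - 5*½))*5 = (-1 + 10*(8 - 5/2))*5 = (-1 + 10*(11/2))*5 = (-1 + 55)*5 = 54*5 = 270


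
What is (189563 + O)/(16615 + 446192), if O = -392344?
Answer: -202781/462807 ≈ -0.43815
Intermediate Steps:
(189563 + O)/(16615 + 446192) = (189563 - 392344)/(16615 + 446192) = -202781/462807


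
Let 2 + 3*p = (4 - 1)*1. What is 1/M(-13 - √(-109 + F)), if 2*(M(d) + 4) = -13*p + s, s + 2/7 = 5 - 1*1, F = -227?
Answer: -42/181 ≈ -0.23204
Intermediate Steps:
p = ⅓ (p = -⅔ + ((4 - 1)*1)/3 = -⅔ + (3*1)/3 = -⅔ + (⅓)*3 = -⅔ + 1 = ⅓ ≈ 0.33333)
s = 26/7 (s = -2/7 + (5 - 1*1) = -2/7 + (5 - 1) = -2/7 + 4 = 26/7 ≈ 3.7143)
M(d) = -181/42 (M(d) = -4 + (-13*⅓ + 26/7)/2 = -4 + (-13/3 + 26/7)/2 = -4 + (½)*(-13/21) = -4 - 13/42 = -181/42)
1/M(-13 - √(-109 + F)) = 1/(-181/42) = -42/181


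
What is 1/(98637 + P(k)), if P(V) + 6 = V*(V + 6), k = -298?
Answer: 1/185647 ≈ 5.3866e-6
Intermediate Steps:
P(V) = -6 + V*(6 + V) (P(V) = -6 + V*(V + 6) = -6 + V*(6 + V))
1/(98637 + P(k)) = 1/(98637 + (-6 + (-298)² + 6*(-298))) = 1/(98637 + (-6 + 88804 - 1788)) = 1/(98637 + 87010) = 1/185647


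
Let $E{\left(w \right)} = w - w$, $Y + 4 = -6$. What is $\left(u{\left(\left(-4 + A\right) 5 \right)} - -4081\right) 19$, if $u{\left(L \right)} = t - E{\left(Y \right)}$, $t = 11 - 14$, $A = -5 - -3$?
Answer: $77482$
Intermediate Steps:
$A = -2$ ($A = -5 + 3 = -2$)
$t = -3$ ($t = 11 - 14 = -3$)
$Y = -10$ ($Y = -4 - 6 = -10$)
$E{\left(w \right)} = 0$
$u{\left(L \right)} = -3$ ($u{\left(L \right)} = -3 - 0 = -3 + 0 = -3$)
$\left(u{\left(\left(-4 + A\right) 5 \right)} - -4081\right) 19 = \left(-3 - -4081\right) 19 = \left(-3 + 4081\right) 19 = 4078 \cdot 19 = 77482$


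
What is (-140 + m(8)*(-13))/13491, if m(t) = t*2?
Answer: -116/4497 ≈ -0.025795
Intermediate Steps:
m(t) = 2*t
(-140 + m(8)*(-13))/13491 = (-140 + (2*8)*(-13))/13491 = (-140 + 16*(-13))*(1/13491) = (-140 - 208)*(1/13491) = -348*1/13491 = -116/4497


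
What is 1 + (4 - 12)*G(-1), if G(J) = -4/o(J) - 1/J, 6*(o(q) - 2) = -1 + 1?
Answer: 9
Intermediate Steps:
o(q) = 2 (o(q) = 2 + (-1 + 1)/6 = 2 + (⅙)*0 = 2 + 0 = 2)
G(J) = -2 - 1/J (G(J) = -4/2 - 1/J = -4*½ - 1/J = -2 - 1/J)
1 + (4 - 12)*G(-1) = 1 + (4 - 12)*(-2 - 1/(-1)) = 1 - 8*(-2 - 1*(-1)) = 1 - 8*(-2 + 1) = 1 - 8*(-1) = 1 + 8 = 9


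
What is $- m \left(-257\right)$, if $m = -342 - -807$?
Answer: $119505$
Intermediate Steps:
$m = 465$ ($m = -342 + 807 = 465$)
$- m \left(-257\right) = - 465 \left(-257\right) = \left(-1\right) \left(-119505\right) = 119505$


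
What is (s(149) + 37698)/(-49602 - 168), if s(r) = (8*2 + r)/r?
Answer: -1872389/2471910 ≈ -0.75747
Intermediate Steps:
s(r) = (16 + r)/r
(s(149) + 37698)/(-49602 - 168) = ((16 + 149)/149 + 37698)/(-49602 - 168) = ((1/149)*165 + 37698)/(-49770) = (165/149 + 37698)*(-1/49770) = (5617167/149)*(-1/49770) = -1872389/2471910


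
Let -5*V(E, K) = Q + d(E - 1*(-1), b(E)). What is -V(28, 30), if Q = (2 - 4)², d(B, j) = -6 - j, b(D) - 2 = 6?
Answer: -2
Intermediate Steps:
b(D) = 8 (b(D) = 2 + 6 = 8)
Q = 4 (Q = (-2)² = 4)
V(E, K) = 2 (V(E, K) = -(4 + (-6 - 1*8))/5 = -(4 + (-6 - 8))/5 = -(4 - 14)/5 = -⅕*(-10) = 2)
-V(28, 30) = -1*2 = -2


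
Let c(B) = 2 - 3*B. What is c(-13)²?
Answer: 1681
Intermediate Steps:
c(-13)² = (2 - 3*(-13))² = (2 + 39)² = 41² = 1681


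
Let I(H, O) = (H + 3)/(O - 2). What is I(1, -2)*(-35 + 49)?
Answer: -14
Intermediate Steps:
I(H, O) = (3 + H)/(-2 + O)
I(1, -2)*(-35 + 49) = ((3 + 1)/(-2 - 2))*(-35 + 49) = (4/(-4))*14 = -1/4*4*14 = -1*14 = -14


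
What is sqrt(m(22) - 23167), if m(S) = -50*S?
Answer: I*sqrt(24267) ≈ 155.78*I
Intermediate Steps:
sqrt(m(22) - 23167) = sqrt(-50*22 - 23167) = sqrt(-1100 - 23167) = sqrt(-24267) = I*sqrt(24267)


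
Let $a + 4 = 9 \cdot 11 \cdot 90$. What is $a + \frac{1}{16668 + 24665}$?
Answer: $\frac{368111699}{41333} \approx 8906.0$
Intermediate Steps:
$a = 8906$ ($a = -4 + 9 \cdot 11 \cdot 90 = -4 + 99 \cdot 90 = -4 + 8910 = 8906$)
$a + \frac{1}{16668 + 24665} = 8906 + \frac{1}{16668 + 24665} = 8906 + \frac{1}{41333} = \frac{368111699}{41333}$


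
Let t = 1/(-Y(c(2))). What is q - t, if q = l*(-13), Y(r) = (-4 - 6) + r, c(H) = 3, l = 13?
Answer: -1184/7 ≈ -169.14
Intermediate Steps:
Y(r) = -10 + r
t = 1/7 (t = 1/(-(-10 + 3)) = 1/(-1*(-7)) = 1/7 ≈ 0.14286)
q = -169 (q = 13*(-13) = -169)
q - t = -169 - 1*1/7 = -169 - 1/7 = -1184/7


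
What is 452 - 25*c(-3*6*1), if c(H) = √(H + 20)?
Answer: 452 - 25*√2 ≈ 416.64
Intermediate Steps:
c(H) = √(20 + H)
452 - 25*c(-3*6*1) = 452 - 25*√(20 - 3*6*1) = 452 - 25*√(20 - 18*1) = 452 - 25*√(20 - 18) = 452 - 25*√2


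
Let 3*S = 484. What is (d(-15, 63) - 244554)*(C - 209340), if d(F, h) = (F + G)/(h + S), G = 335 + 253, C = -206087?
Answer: 68372273038521/673 ≈ 1.0159e+11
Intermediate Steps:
S = 484/3 (S = (⅓)*484 = 484/3 ≈ 161.33)
G = 588
d(F, h) = (588 + F)/(484/3 + h) (d(F, h) = (F + 588)/(h + 484/3) = (588 + F)/(484/3 + h))
(d(-15, 63) - 244554)*(C - 209340) = (3*(588 - 15)/(484 + 3*63) - 244554)*(-206087 - 209340) = (3*573/(484 + 189) - 244554)*(-415427) = (3*573/673 - 244554)*(-415427) = (3*(1/673)*573 - 244554)*(-415427) = (1719/673 - 244554)*(-415427) = -164583123/673*(-415427) = 68372273038521/673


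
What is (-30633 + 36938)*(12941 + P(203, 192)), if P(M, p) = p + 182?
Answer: 83951075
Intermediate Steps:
P(M, p) = 182 + p
(-30633 + 36938)*(12941 + P(203, 192)) = (-30633 + 36938)*(12941 + (182 + 192)) = 6305*(12941 + 374) = 6305*13315 = 83951075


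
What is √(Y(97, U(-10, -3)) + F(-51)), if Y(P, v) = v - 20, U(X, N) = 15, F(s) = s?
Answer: 2*I*√14 ≈ 7.4833*I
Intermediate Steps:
Y(P, v) = -20 + v
√(Y(97, U(-10, -3)) + F(-51)) = √((-20 + 15) - 51) = √(-5 - 51) = √(-56) = 2*I*√14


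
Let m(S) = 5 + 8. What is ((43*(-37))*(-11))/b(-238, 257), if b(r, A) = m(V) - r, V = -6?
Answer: 17501/251 ≈ 69.725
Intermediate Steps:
m(S) = 13
b(r, A) = 13 - r
((43*(-37))*(-11))/b(-238, 257) = ((43*(-37))*(-11))/(13 - 1*(-238)) = (-1591*(-11))/(13 + 238) = 17501/251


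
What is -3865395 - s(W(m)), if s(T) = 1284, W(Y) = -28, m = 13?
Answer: -3866679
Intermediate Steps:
-3865395 - s(W(m)) = -3865395 - 1*1284 = -3865395 - 1284 = -3866679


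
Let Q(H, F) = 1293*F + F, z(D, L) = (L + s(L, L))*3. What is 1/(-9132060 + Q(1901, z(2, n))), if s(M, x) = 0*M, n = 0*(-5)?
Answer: -1/9132060 ≈ -1.0950e-7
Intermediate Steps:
n = 0
s(M, x) = 0
z(D, L) = 3*L (z(D, L) = (L + 0)*3 = L*3 = 3*L)
Q(H, F) = 1294*F
1/(-9132060 + Q(1901, z(2, n))) = 1/(-9132060 + 1294*(3*0)) = 1/(-9132060 + 1294*0) = 1/(-9132060 + 0) = 1/(-9132060) = -1/9132060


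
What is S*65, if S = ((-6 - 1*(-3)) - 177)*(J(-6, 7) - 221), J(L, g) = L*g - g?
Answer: 3159000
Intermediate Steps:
J(L, g) = -g + L*g
S = 48600 (S = ((-6 - 1*(-3)) - 177)*(7*(-1 - 6) - 221) = ((-6 + 3) - 177)*(7*(-7) - 221) = (-3 - 177)*(-49 - 221) = -180*(-270) = 48600)
S*65 = 48600*65 = 3159000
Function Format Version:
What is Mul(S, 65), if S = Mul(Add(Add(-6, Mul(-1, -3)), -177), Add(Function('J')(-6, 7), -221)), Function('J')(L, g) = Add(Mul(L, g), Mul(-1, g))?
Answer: 3159000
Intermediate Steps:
Function('J')(L, g) = Add(Mul(-1, g), Mul(L, g))
S = 48600 (S = Mul(Add(Add(-6, Mul(-1, -3)), -177), Add(Mul(7, Add(-1, -6)), -221)) = Mul(Add(Add(-6, 3), -177), Add(Mul(7, -7), -221)) = Mul(Add(-3, -177), Add(-49, -221)) = Mul(-180, -270) = 48600)
Mul(S, 65) = Mul(48600, 65) = 3159000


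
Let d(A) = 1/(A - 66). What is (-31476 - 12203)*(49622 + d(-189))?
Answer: -552696987511/255 ≈ -2.1674e+9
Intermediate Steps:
d(A) = 1/(-66 + A)
(-31476 - 12203)*(49622 + d(-189)) = (-31476 - 12203)*(49622 + 1/(-66 - 189)) = -43679*(49622 + 1/(-255)) = -43679*(49622 - 1/255) = -43679*12653609/255 = -552696987511/255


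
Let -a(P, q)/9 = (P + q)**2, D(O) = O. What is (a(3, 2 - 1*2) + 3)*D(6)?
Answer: -468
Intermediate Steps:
a(P, q) = -9*(P + q)**2
(a(3, 2 - 1*2) + 3)*D(6) = (-9*(3 + (2 - 1*2))**2 + 3)*6 = (-9*(3 + (2 - 2))**2 + 3)*6 = (-9*(3 + 0)**2 + 3)*6 = (-9*3**2 + 3)*6 = (-9*9 + 3)*6 = (-81 + 3)*6 = -78*6 = -468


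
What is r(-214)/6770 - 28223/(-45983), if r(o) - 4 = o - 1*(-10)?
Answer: 18187311/31130491 ≈ 0.58423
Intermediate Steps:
r(o) = 14 + o (r(o) = 4 + (o - 1*(-10)) = 4 + (o + 10) = 4 + (10 + o) = 14 + o)
r(-214)/6770 - 28223/(-45983) = (14 - 214)/6770 - 28223/(-45983) = -200*1/6770 - 28223*(-1/45983) = -20/677 + 28223/45983 = 18187311/31130491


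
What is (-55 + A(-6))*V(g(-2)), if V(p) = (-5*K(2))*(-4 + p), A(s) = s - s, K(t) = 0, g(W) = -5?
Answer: 0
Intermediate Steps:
A(s) = 0
V(p) = 0 (V(p) = (-5*0)*(-4 + p) = 0*(-4 + p) = 0)
(-55 + A(-6))*V(g(-2)) = (-55 + 0)*0 = -55*0 = 0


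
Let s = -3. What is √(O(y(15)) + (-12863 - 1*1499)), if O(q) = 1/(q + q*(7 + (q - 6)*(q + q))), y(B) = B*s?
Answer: I*√564611869990/6270 ≈ 119.84*I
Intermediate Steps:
y(B) = -3*B (y(B) = B*(-3) = -3*B)
O(q) = 1/(q + q*(7 + 2*q*(-6 + q))) (O(q) = 1/(q + q*(7 + (-6 + q)*(2*q))) = 1/(q + q*(7 + 2*q*(-6 + q))))
√(O(y(15)) + (-12863 - 1*1499)) = √(1/(2*((-3*15))*(4 + (-3*15)² - (-18)*15)) + (-12863 - 1*1499)) = √((½)/(-45*(4 + (-45)² - 6*(-45))) + (-12863 - 1499)) = √((½)*(-1/45)/(4 + 2025 + 270) - 14362) = √((½)*(-1/45)/2299 - 14362) = √((½)*(-1/45)*(1/2299) - 14362) = √(-1/206910 - 14362) = √(-2971641421/206910) = I*√564611869990/6270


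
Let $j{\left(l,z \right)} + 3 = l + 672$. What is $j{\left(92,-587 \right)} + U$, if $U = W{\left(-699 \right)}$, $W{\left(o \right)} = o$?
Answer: $62$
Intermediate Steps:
$U = -699$
$j{\left(l,z \right)} = 669 + l$ ($j{\left(l,z \right)} = -3 + \left(l + 672\right) = -3 + \left(672 + l\right) = 669 + l$)
$j{\left(92,-587 \right)} + U = \left(669 + 92\right) - 699 = 761 - 699 = 62$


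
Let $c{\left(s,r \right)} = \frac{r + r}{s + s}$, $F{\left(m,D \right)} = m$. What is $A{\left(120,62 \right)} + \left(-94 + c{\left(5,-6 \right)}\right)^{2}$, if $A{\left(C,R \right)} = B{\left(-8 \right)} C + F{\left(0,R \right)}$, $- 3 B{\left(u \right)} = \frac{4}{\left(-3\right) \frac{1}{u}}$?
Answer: $\frac{647728}{75} \approx 8636.4$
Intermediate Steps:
$B{\left(u \right)} = \frac{4 u}{9}$ ($B{\left(u \right)} = - \frac{4 \frac{1}{\left(-3\right) \frac{1}{u}}}{3} = - \frac{4 \left(- \frac{u}{3}\right)}{3} = - \frac{\left(- \frac{4}{3}\right) u}{3} = \frac{4 u}{9}$)
$c{\left(s,r \right)} = \frac{r}{s}$ ($c{\left(s,r \right)} = \frac{2 r}{2 s} = 2 r \frac{1}{2 s} = \frac{r}{s}$)
$A{\left(C,R \right)} = - \frac{32 C}{9}$ ($A{\left(C,R \right)} = \frac{4}{9} \left(-8\right) C + 0 = - \frac{32 C}{9} + 0 = - \frac{32 C}{9}$)
$A{\left(120,62 \right)} + \left(-94 + c{\left(5,-6 \right)}\right)^{2} = \left(- \frac{32}{9}\right) 120 + \left(-94 - \frac{6}{5}\right)^{2} = - \frac{1280}{3} + \left(-94 - \frac{6}{5}\right)^{2} = - \frac{1280}{3} + \left(- \frac{476}{5}\right)^{2} = - \frac{1280}{3} + \frac{226576}{25} = \frac{647728}{75}$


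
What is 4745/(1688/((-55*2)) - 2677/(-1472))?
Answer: -29550400/84241 ≈ -350.78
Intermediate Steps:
4745/(1688/((-55*2)) - 2677/(-1472)) = 4745/(1688/(-110) - 2677*(-1/1472)) = 4745/(1688*(-1/110) + 2677/1472) = 4745/(-844/55 + 2677/1472) = 4745/(-1095133/80960) = 4745*(-80960/1095133) = -29550400/84241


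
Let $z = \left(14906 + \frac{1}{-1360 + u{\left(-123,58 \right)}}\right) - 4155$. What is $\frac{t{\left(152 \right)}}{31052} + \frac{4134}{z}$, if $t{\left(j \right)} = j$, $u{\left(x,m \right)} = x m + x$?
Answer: $\frac{140029610611}{359587462129} \approx 0.38942$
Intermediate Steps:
$u{\left(x,m \right)} = x + m x$ ($u{\left(x,m \right)} = m x + x = x + m x$)
$z = \frac{92641366}{8617}$ ($z = \left(14906 + \frac{1}{-1360 - 123 \left(1 + 58\right)}\right) - 4155 = \left(14906 + \frac{1}{-1360 - 7257}\right) - 4155 = \left(14906 + \frac{1}{-8617}\right) - 4155 = \left(14906 - \frac{1}{8617}\right) - 4155 = \frac{128445001}{8617} - 4155 = \frac{92641366}{8617} \approx 10751.0$)
$\frac{t{\left(152 \right)}}{31052} + \frac{4134}{z} = \frac{152}{31052} + \frac{4134}{\frac{92641366}{8617}} = 152 \cdot \frac{1}{31052} + 4134 \cdot \frac{8617}{92641366} = \frac{38}{7763} + \frac{17811339}{46320683} = \frac{140029610611}{359587462129}$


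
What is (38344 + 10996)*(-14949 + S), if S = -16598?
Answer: -1556528980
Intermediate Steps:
(38344 + 10996)*(-14949 + S) = (38344 + 10996)*(-14949 - 16598) = 49340*(-31547) = -1556528980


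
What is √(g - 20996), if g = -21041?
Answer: I*√42037 ≈ 205.03*I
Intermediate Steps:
√(g - 20996) = √(-21041 - 20996) = √(-42037) = I*√42037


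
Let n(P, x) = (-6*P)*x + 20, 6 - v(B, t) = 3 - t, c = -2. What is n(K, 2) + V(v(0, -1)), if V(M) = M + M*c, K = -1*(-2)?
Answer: -6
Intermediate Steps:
K = 2
v(B, t) = 3 + t (v(B, t) = 6 - (3 - t) = 6 + (-3 + t) = 3 + t)
V(M) = -M (V(M) = M + M*(-2) = M - 2*M = -M)
n(P, x) = 20 - 6*P*x (n(P, x) = -6*P*x + 20 = 20 - 6*P*x)
n(K, 2) + V(v(0, -1)) = (20 - 6*2*2) - (3 - 1) = (20 - 24) - 1*2 = -4 - 2 = -6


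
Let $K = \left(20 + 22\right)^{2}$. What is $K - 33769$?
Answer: $-32005$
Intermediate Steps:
$K = 1764$ ($K = 42^{2} = 1764$)
$K - 33769 = 1764 - 33769 = -32005$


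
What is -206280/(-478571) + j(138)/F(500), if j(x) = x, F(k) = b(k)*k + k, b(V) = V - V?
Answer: 84591399/119642750 ≈ 0.70703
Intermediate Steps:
b(V) = 0
F(k) = k (F(k) = 0*k + k = 0 + k = k)
-206280/(-478571) + j(138)/F(500) = -206280/(-478571) + 138/500 = -206280*(-1/478571) + 138*(1/500) = 206280/478571 + 69/250 = 84591399/119642750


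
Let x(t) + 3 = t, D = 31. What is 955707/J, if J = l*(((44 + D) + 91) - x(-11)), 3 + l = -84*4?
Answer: -318569/20340 ≈ -15.662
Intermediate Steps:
x(t) = -3 + t
l = -339 (l = -3 - 84*4 = -3 - 336 = -339)
J = -61020 (J = -339*(((44 + 31) + 91) - (-3 - 11)) = -339*((75 + 91) - 1*(-14)) = -339*(166 + 14) = -339*180 = -61020)
955707/J = 955707/(-61020) = 955707*(-1/61020) = -318569/20340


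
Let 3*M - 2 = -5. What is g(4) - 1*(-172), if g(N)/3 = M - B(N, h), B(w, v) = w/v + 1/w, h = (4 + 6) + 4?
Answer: 4687/28 ≈ 167.39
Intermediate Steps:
h = 14 (h = 10 + 4 = 14)
B(w, v) = 1/w + w/v (B(w, v) = w/v + 1/w = 1/w + w/v)
M = -1 (M = ⅔ + (⅓)*(-5) = ⅔ - 5/3 = -1)
g(N) = -3 - 3/N - 3*N/14 (g(N) = 3*(-1 - (1/N + N/14)) = 3*(-1 + (-1/N - N/14)) = 3*(-1 - 1/N - N/14) = -3 - 3/N - 3*N/14)
g(4) - 1*(-172) = (-3 - 3/4 - 3/14*4) - 1*(-172) = (-3 - 3*¼ - 6/7) + 172 = (-3 - ¾ - 6/7) + 172 = -129/28 + 172 = 4687/28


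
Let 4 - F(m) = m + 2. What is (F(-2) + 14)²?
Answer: 324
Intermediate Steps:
F(m) = 2 - m (F(m) = 4 - (m + 2) = 4 - (2 + m) = 4 + (-2 - m) = 2 - m)
(F(-2) + 14)² = ((2 - 1*(-2)) + 14)² = ((2 + 2) + 14)² = (4 + 14)² = 18² = 324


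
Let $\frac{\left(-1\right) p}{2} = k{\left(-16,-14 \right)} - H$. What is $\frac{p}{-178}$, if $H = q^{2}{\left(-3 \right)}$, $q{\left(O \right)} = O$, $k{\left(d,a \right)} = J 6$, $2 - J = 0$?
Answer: $\frac{3}{89} \approx 0.033708$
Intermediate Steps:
$J = 2$ ($J = 2 - 0 = 2 + 0 = 2$)
$k{\left(d,a \right)} = 12$ ($k{\left(d,a \right)} = 2 \cdot 6 = 12$)
$H = 9$ ($H = \left(-3\right)^{2} = 9$)
$p = -6$ ($p = - 2 \left(12 - 9\right) = \left(-2\right) 3 = -6$)
$\frac{p}{-178} = - \frac{6}{-178} = \left(-6\right) \left(- \frac{1}{178}\right) = \frac{3}{89}$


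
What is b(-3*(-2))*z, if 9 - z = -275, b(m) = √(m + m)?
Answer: 568*√3 ≈ 983.80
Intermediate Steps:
b(m) = √2*√m (b(m) = √(2*m) = √2*√m)
z = 284 (z = 9 - 1*(-275) = 9 + 275 = 284)
b(-3*(-2))*z = (√2*√(-3*(-2)))*284 = (√2*√6)*284 = (2*√3)*284 = 568*√3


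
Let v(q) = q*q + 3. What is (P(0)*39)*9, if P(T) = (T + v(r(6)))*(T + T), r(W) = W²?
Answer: 0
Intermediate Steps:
v(q) = 3 + q² (v(q) = q² + 3 = 3 + q²)
P(T) = 2*T*(1299 + T) (P(T) = (T + (3 + (6²)²))*(T + T) = (T + (3 + 36²))*(2*T) = (T + (3 + 1296))*(2*T) = (T + 1299)*(2*T) = (1299 + T)*(2*T) = 2*T*(1299 + T))
(P(0)*39)*9 = ((2*0*(1299 + 0))*39)*9 = ((2*0*1299)*39)*9 = (0*39)*9 = 0*9 = 0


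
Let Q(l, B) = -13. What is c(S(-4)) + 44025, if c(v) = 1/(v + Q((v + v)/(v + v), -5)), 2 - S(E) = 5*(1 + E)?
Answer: 176101/4 ≈ 44025.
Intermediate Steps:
S(E) = -3 - 5*E (S(E) = 2 - 5*(1 + E) = 2 - (5 + 5*E) = 2 + (-5 - 5*E) = -3 - 5*E)
c(v) = 1/(-13 + v) (c(v) = 1/(v - 13) = 1/(-13 + v))
c(S(-4)) + 44025 = 1/(-13 + (-3 - 5*(-4))) + 44025 = 1/(-13 + (-3 + 20)) + 44025 = 1/(-13 + 17) + 44025 = 1/4 + 44025 = ¼ + 44025 = 176101/4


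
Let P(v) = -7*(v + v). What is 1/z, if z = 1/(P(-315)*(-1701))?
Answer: -7501410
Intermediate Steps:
P(v) = -14*v
z = -1/7501410 (z = 1/(-14*(-315)*(-1701)) = -1/1701/4410 = (1/4410)*(-1/1701) = -1/7501410 ≈ -1.3331e-7)
1/z = 1/(-1/7501410) = -7501410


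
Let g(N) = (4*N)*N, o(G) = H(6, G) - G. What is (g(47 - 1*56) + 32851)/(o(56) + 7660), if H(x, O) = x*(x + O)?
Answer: 33175/7976 ≈ 4.1594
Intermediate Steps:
H(x, O) = x*(O + x)
o(G) = 36 + 5*G (o(G) = 6*(G + 6) - G = 6*(6 + G) - G = (36 + 6*G) - G = 36 + 5*G)
g(N) = 4*N²
(g(47 - 1*56) + 32851)/(o(56) + 7660) = (4*(47 - 1*56)² + 32851)/((36 + 5*56) + 7660) = (4*(47 - 56)² + 32851)/((36 + 280) + 7660) = (4*(-9)² + 32851)/(316 + 7660) = (4*81 + 32851)/7976 = (324 + 32851)*(1/7976) = 33175*(1/7976) = 33175/7976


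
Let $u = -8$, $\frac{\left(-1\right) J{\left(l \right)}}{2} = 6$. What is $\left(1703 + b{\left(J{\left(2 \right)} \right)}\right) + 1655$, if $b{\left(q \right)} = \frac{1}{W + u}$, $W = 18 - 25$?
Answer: $\frac{50369}{15} \approx 3357.9$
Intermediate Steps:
$W = -7$
$J{\left(l \right)} = -12$ ($J{\left(l \right)} = \left(-2\right) 6 = -12$)
$b{\left(q \right)} = - \frac{1}{15}$ ($b{\left(q \right)} = \frac{1}{-7 - 8} = \frac{1}{-15} = - \frac{1}{15}$)
$\left(1703 + b{\left(J{\left(2 \right)} \right)}\right) + 1655 = \left(1703 - \frac{1}{15}\right) + 1655 = \frac{25544}{15} + 1655 = \frac{50369}{15}$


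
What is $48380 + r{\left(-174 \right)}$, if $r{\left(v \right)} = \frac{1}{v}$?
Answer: $\frac{8418119}{174} \approx 48380.0$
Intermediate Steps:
$48380 + r{\left(-174 \right)} = 48380 + \frac{1}{-174} = 48380 - \frac{1}{174} = \frac{8418119}{174}$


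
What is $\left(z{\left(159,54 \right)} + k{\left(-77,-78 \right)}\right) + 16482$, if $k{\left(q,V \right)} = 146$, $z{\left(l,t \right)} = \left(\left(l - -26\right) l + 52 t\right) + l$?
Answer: $49010$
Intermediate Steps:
$z{\left(l,t \right)} = l + 52 t + l \left(26 + l\right)$ ($z{\left(l,t \right)} = \left(\left(l + 26\right) l + 52 t\right) + l = \left(\left(26 + l\right) l + 52 t\right) + l = \left(l \left(26 + l\right) + 52 t\right) + l = \left(52 t + l \left(26 + l\right)\right) + l = l + 52 t + l \left(26 + l\right)$)
$\left(z{\left(159,54 \right)} + k{\left(-77,-78 \right)}\right) + 16482 = \left(\left(159^{2} + 27 \cdot 159 + 52 \cdot 54\right) + 146\right) + 16482 = \left(\left(25281 + 4293 + 2808\right) + 146\right) + 16482 = \left(32382 + 146\right) + 16482 = 32528 + 16482 = 49010$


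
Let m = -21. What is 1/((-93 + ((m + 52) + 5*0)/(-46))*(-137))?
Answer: 46/590333 ≈ 7.7922e-5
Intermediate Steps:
1/((-93 + ((m + 52) + 5*0)/(-46))*(-137)) = 1/((-93 + ((-21 + 52) + 5*0)/(-46))*(-137)) = 1/((-93 + (31 + 0)*(-1/46))*(-137)) = 1/((-93 + 31*(-1/46))*(-137)) = 1/((-93 - 31/46)*(-137)) = 1/(-4309/46*(-137)) = 1/(590333/46) = 46/590333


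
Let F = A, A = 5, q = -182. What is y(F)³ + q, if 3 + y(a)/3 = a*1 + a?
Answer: 9079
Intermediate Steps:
F = 5
y(a) = -9 + 6*a (y(a) = -9 + 3*(a*1 + a) = -9 + 3*(a + a) = -9 + 3*(2*a) = -9 + 6*a)
y(F)³ + q = (-9 + 6*5)³ - 182 = (-9 + 30)³ - 182 = 21³ - 182 = 9261 - 182 = 9079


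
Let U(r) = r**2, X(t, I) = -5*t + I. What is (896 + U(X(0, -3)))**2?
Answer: 819025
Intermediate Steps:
X(t, I) = I - 5*t
(896 + U(X(0, -3)))**2 = (896 + (-3 - 5*0)**2)**2 = (896 + (-3 + 0)**2)**2 = (896 + (-3)**2)**2 = (896 + 9)**2 = 905**2 = 819025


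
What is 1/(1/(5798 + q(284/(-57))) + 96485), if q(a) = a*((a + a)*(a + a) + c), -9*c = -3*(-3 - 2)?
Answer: 983661658/94908595257323 ≈ 1.0364e-5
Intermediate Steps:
c = -5/3 (c = -(-1)*(-3 - 2)/3 = -(-1)*(-5)/3 = -⅑*15 = -5/3 ≈ -1.6667)
q(a) = a*(-5/3 + 4*a²) (q(a) = a*((a + a)*(a + a) - 5/3) = a*((2*a)*(2*a) - 5/3) = a*(4*a² - 5/3) = a*(-5/3 + 4*a²))
1/(1/(5798 + q(284/(-57))) + 96485) = 1/(1/(5798 + (284/(-57))*(-5 + 12*(284/(-57))²)/3) + 96485) = 1/(1/(5798 + (284*(-1/57))*(-5 + 12*(284*(-1/57))²)/3) + 96485) = 1/(1/(5798 + (⅓)*(-284/57)*(-5 + 12*(-284/57)²)) + 96485) = 1/(1/(5798 + (⅓)*(-284/57)*(-5 + 12*(80656/3249))) + 96485) = 1/(1/(5798 + (⅓)*(-284/57)*(-5 + 322624/1083)) + 96485) = 1/(1/(5798 + (⅓)*(-284/57)*(317209/1083)) + 96485) = 1/(1/(5798 - 90087356/185193) + 96485) = 1/(1/(983661658/185193) + 96485) = 1/(185193/983661658 + 96485) = 1/(94908595257323/983661658) = 983661658/94908595257323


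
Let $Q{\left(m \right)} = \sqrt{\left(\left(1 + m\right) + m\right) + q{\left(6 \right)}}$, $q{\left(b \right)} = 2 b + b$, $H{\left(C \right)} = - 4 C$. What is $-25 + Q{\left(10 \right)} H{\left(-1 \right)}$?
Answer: $-25 + 4 \sqrt{39} \approx -0.020008$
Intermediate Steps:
$q{\left(b \right)} = 3 b$
$Q{\left(m \right)} = \sqrt{19 + 2 m}$ ($Q{\left(m \right)} = \sqrt{\left(\left(1 + m\right) + m\right) + 3 \cdot 6} = \sqrt{\left(1 + 2 m\right) + 18} = \sqrt{19 + 2 m}$)
$-25 + Q{\left(10 \right)} H{\left(-1 \right)} = -25 + \sqrt{19 + 2 \cdot 10} \left(\left(-4\right) \left(-1\right)\right) = -25 + \sqrt{19 + 20} \cdot 4 = -25 + \sqrt{39} \cdot 4 = -25 + 4 \sqrt{39}$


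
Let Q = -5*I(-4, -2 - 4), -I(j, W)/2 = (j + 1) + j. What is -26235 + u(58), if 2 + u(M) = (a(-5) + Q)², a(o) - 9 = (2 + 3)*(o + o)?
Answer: -13916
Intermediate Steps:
I(j, W) = -2 - 4*j (I(j, W) = -2*((j + 1) + j) = -2*((1 + j) + j) = -2*(1 + 2*j) = -2 - 4*j)
a(o) = 9 + 10*o (a(o) = 9 + (2 + 3)*(o + o) = 9 + 5*(2*o) = 9 + 10*o)
Q = -70 (Q = -5*(-2 - 4*(-4)) = -5*(-2 + 16) = -5*14 = -70)
u(M) = 12319 (u(M) = -2 + ((9 + 10*(-5)) - 70)² = -2 + ((9 - 50) - 70)² = -2 + (-41 - 70)² = -2 + (-111)² = -2 + 12321 = 12319)
-26235 + u(58) = -26235 + 12319 = -13916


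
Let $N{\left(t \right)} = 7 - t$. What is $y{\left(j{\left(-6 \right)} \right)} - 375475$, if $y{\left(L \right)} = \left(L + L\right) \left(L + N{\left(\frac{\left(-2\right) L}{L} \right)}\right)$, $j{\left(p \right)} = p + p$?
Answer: $-375403$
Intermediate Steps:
$j{\left(p \right)} = 2 p$
$y{\left(L \right)} = 2 L \left(9 + L\right)$ ($y{\left(L \right)} = \left(L + L\right) \left(L - \left(-7 + \frac{\left(-2\right) L}{L}\right)\right) = 2 L \left(L + \left(7 - -2\right)\right) = 2 L \left(L + \left(7 + 2\right)\right) = 2 L \left(L + 9\right) = 2 L \left(9 + L\right)$)
$y{\left(j{\left(-6 \right)} \right)} - 375475 = 2 \cdot 2 \left(-6\right) \left(9 + 2 \left(-6\right)\right) - 375475 = 2 \left(-12\right) \left(9 - 12\right) - 375475 = 2 \left(-12\right) \left(-3\right) - 375475 = 72 - 375475 = -375403$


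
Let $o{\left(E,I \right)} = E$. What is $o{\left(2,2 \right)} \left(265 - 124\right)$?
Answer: $282$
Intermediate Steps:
$o{\left(2,2 \right)} \left(265 - 124\right) = 2 \left(265 - 124\right) = 2 \cdot 141 = 282$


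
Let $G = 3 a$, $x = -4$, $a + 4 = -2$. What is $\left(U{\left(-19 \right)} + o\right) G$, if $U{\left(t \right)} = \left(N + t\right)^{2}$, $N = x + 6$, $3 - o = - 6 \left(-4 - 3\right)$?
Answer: $-4500$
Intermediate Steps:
$a = -6$ ($a = -4 - 2 = -6$)
$o = -39$ ($o = 3 - - 6 \left(-4 - 3\right) = 3 - \left(-6\right) \left(-7\right) = 3 - 42 = -39$)
$N = 2$ ($N = -4 + 6 = 2$)
$G = -18$ ($G = 3 \left(-6\right) = -18$)
$U{\left(t \right)} = \left(2 + t\right)^{2}$
$\left(U{\left(-19 \right)} + o\right) G = \left(\left(2 - 19\right)^{2} - 39\right) \left(-18\right) = \left(\left(-17\right)^{2} - 39\right) \left(-18\right) = \left(289 - 39\right) \left(-18\right) = 250 \left(-18\right) = -4500$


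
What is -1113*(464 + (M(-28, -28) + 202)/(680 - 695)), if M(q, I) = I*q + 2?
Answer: -2215612/5 ≈ -4.4312e+5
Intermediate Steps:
M(q, I) = 2 + I*q
-1113*(464 + (M(-28, -28) + 202)/(680 - 695)) = -1113*(464 + ((2 - 28*(-28)) + 202)/(680 - 695)) = -1113*(464 + ((2 + 784) + 202)/(-15)) = -1113*(464 + (786 + 202)*(-1/15)) = -1113*(464 + 988*(-1/15)) = -1113*(464 - 988/15) = -1113*5972/15 = -2215612/5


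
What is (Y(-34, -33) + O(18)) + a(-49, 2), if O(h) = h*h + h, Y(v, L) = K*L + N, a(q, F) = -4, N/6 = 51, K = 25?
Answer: -181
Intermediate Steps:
N = 306 (N = 6*51 = 306)
Y(v, L) = 306 + 25*L (Y(v, L) = 25*L + 306 = 306 + 25*L)
O(h) = h + h² (O(h) = h² + h = h + h²)
(Y(-34, -33) + O(18)) + a(-49, 2) = ((306 + 25*(-33)) + 18*(1 + 18)) - 4 = ((306 - 825) + 18*19) - 4 = (-519 + 342) - 4 = -177 - 4 = -181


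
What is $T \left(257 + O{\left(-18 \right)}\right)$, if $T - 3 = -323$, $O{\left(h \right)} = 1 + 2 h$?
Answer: $-71040$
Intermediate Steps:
$T = -320$ ($T = 3 - 323 = -320$)
$T \left(257 + O{\left(-18 \right)}\right) = - 320 \left(257 + \left(1 + 2 \left(-18\right)\right)\right) = - 320 \left(257 + \left(1 - 36\right)\right) = - 320 \left(257 - 35\right) = \left(-320\right) 222 = -71040$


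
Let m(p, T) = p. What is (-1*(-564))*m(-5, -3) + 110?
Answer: -2710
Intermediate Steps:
(-1*(-564))*m(-5, -3) + 110 = -1*(-564)*(-5) + 110 = 564*(-5) + 110 = -2820 + 110 = -2710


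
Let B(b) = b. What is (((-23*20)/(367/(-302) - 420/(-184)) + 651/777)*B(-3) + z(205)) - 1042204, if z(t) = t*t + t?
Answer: -136978447237/137159 ≈ -9.9868e+5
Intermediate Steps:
z(t) = t + t**2 (z(t) = t**2 + t = t + t**2)
(((-23*20)/(367/(-302) - 420/(-184)) + 651/777)*B(-3) + z(205)) - 1042204 = (((-23*20)/(367/(-302) - 420/(-184)) + 651/777)*(-3) + 205*(1 + 205)) - 1042204 = ((-460/(367*(-1/302) - 420*(-1/184)) + 651*(1/777))*(-3) + 205*206) - 1042204 = ((-460/(-367/302 + 105/46) + 31/37)*(-3) + 42230) - 1042204 = ((-460/3707/3473 + 31/37)*(-3) + 42230) - 1042204 = ((-460*3473/3707 + 31/37)*(-3) + 42230) - 1042204 = ((-1597580/3707 + 31/37)*(-3) + 42230) - 1042204 = (-58995543/137159*(-3) + 42230) - 1042204 = (176986629/137159 + 42230) - 1042204 = 5969211199/137159 - 1042204 = -136978447237/137159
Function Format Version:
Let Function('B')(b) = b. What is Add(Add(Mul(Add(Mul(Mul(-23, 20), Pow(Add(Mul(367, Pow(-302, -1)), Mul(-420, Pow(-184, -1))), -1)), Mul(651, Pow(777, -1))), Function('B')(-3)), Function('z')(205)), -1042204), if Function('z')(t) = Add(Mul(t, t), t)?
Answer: Rational(-136978447237, 137159) ≈ -9.9868e+5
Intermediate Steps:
Function('z')(t) = Add(t, Pow(t, 2)) (Function('z')(t) = Add(Pow(t, 2), t) = Add(t, Pow(t, 2)))
Add(Add(Mul(Add(Mul(Mul(-23, 20), Pow(Add(Mul(367, Pow(-302, -1)), Mul(-420, Pow(-184, -1))), -1)), Mul(651, Pow(777, -1))), Function('B')(-3)), Function('z')(205)), -1042204) = Add(Add(Mul(Add(Mul(Mul(-23, 20), Pow(Add(Mul(367, Pow(-302, -1)), Mul(-420, Pow(-184, -1))), -1)), Mul(651, Pow(777, -1))), -3), Mul(205, Add(1, 205))), -1042204) = Add(Add(Mul(Add(Mul(-460, Pow(Add(Mul(367, Rational(-1, 302)), Mul(-420, Rational(-1, 184))), -1)), Mul(651, Rational(1, 777))), -3), Mul(205, 206)), -1042204) = Add(Add(Mul(Add(Mul(-460, Pow(Add(Rational(-367, 302), Rational(105, 46)), -1)), Rational(31, 37)), -3), 42230), -1042204) = Add(Add(Mul(Add(Mul(-460, Pow(Rational(3707, 3473), -1)), Rational(31, 37)), -3), 42230), -1042204) = Add(Add(Mul(Add(Mul(-460, Rational(3473, 3707)), Rational(31, 37)), -3), 42230), -1042204) = Add(Add(Mul(Add(Rational(-1597580, 3707), Rational(31, 37)), -3), 42230), -1042204) = Add(Add(Mul(Rational(-58995543, 137159), -3), 42230), -1042204) = Add(Add(Rational(176986629, 137159), 42230), -1042204) = Add(Rational(5969211199, 137159), -1042204) = Rational(-136978447237, 137159)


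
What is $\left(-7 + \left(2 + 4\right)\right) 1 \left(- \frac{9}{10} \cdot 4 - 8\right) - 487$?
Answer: $- \frac{2377}{5} \approx -475.4$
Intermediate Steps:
$\left(-7 + \left(2 + 4\right)\right) 1 \left(- \frac{9}{10} \cdot 4 - 8\right) - 487 = \left(-7 + 6\right) 1 \left(\left(-9\right) \frac{1}{10} \cdot 4 - 8\right) - 487 = \left(-1\right) 1 \left(\left(- \frac{9}{10}\right) 4 - 8\right) - 487 = - (- \frac{18}{5} - 8) - 487 = \left(-1\right) \left(- \frac{58}{5}\right) - 487 = \frac{58}{5} - 487 = - \frac{2377}{5}$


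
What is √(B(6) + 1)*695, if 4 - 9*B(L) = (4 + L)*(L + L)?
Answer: 695*I*√107/3 ≈ 2396.4*I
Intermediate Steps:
B(L) = 4/9 - 2*L*(4 + L)/9 (B(L) = 4/9 - (4 + L)*(L + L)/9 = 4/9 - (4 + L)*2*L/9 = 4/9 - 2*L*(4 + L)/9)
√(B(6) + 1)*695 = √((4/9 - 8/9*6 - 2/9*6²) + 1)*695 = √((4/9 - 16/3 - 2/9*36) + 1)*695 = √((4/9 - 16/3 - 8) + 1)*695 = √(-116/9 + 1)*695 = √(-107/9)*695 = (I*√107/3)*695 = 695*I*√107/3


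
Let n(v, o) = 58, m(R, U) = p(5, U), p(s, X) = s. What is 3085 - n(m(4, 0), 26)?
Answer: 3027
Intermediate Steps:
m(R, U) = 5
3085 - n(m(4, 0), 26) = 3085 - 1*58 = 3085 - 58 = 3027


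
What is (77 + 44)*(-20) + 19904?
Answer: 17484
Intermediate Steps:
(77 + 44)*(-20) + 19904 = 121*(-20) + 19904 = -2420 + 19904 = 17484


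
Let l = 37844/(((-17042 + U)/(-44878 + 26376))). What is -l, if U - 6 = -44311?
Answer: -63653608/5577 ≈ -11414.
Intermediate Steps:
U = -44305 (U = 6 - 44311 = -44305)
l = 63653608/5577 (l = 37844/(((-17042 - 44305)/(-44878 + 26376))) = 37844/((-61347/(-18502))) = 37844/((-61347*(-1/18502))) = 37844/(5577/1682) = 37844*(1682/5577) = 63653608/5577 ≈ 11414.)
-l = -1*63653608/5577 = -63653608/5577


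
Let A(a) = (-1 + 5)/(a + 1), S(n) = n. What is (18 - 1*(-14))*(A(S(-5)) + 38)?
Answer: 1184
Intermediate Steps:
A(a) = 4/(1 + a)
(18 - 1*(-14))*(A(S(-5)) + 38) = (18 - 1*(-14))*(4/(1 - 5) + 38) = (18 + 14)*(4/(-4) + 38) = 32*(4*(-1/4) + 38) = 32*(-1 + 38) = 32*37 = 1184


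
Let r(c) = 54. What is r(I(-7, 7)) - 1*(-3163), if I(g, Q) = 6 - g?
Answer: 3217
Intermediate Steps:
r(I(-7, 7)) - 1*(-3163) = 54 - 1*(-3163) = 54 + 3163 = 3217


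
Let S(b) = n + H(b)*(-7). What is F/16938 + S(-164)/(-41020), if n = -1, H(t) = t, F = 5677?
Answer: 106721327/347398380 ≈ 0.30720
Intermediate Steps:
S(b) = -1 - 7*b (S(b) = -1 + b*(-7) = -1 - 7*b)
F/16938 + S(-164)/(-41020) = 5677/16938 + (-1 - 7*(-164))/(-41020) = 5677*(1/16938) + (-1 + 1148)*(-1/41020) = 5677/16938 + 1147*(-1/41020) = 5677/16938 - 1147/41020 = 106721327/347398380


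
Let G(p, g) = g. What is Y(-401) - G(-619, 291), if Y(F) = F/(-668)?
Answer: -193987/668 ≈ -290.40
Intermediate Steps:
Y(F) = -F/668 (Y(F) = F*(-1/668) = -F/668)
Y(-401) - G(-619, 291) = -1/668*(-401) - 1*291 = 401/668 - 291 = -193987/668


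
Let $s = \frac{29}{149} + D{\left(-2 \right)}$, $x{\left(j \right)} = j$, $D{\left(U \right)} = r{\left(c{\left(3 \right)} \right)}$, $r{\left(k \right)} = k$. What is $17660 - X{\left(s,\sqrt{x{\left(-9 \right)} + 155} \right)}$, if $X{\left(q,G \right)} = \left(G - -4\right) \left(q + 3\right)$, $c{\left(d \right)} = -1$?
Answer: $\frac{2630032}{149} - \frac{327 \sqrt{146}}{149} \approx 17625.0$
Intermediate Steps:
$D{\left(U \right)} = -1$
$s = - \frac{120}{149}$ ($s = \frac{29}{149} - 1 = - \frac{120}{149} \approx -0.80537$)
$X{\left(q,G \right)} = \left(3 + q\right) \left(4 + G\right)$ ($X{\left(q,G \right)} = \left(G + 4\right) \left(3 + q\right) = \left(4 + G\right) \left(3 + q\right) = \left(3 + q\right) \left(4 + G\right)$)
$17660 - X{\left(s,\sqrt{x{\left(-9 \right)} + 155} \right)} = 17660 - \left(12 + 3 \sqrt{-9 + 155} + 4 \left(- \frac{120}{149}\right) + \sqrt{-9 + 155} \left(- \frac{120}{149}\right)\right) = 17660 - \left(12 + 3 \sqrt{146} - \frac{480}{149} + \sqrt{146} \left(- \frac{120}{149}\right)\right) = 17660 - \left(12 + 3 \sqrt{146} - \frac{480}{149} - \frac{120 \sqrt{146}}{149}\right) = 17660 - \left(\frac{1308}{149} + \frac{327 \sqrt{146}}{149}\right) = \frac{2630032}{149} - \frac{327 \sqrt{146}}{149}$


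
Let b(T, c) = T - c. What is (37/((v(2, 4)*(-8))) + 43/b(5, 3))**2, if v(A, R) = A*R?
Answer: 1792921/4096 ≈ 437.72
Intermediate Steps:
(37/((v(2, 4)*(-8))) + 43/b(5, 3))**2 = (37/(((2*4)*(-8))) + 43/(5 - 1*3))**2 = (37/((8*(-8))) + 43/(5 - 3))**2 = (37/(-64) + 43/2)**2 = (37*(-1/64) + 43*(1/2))**2 = (-37/64 + 43/2)**2 = (1339/64)**2 = 1792921/4096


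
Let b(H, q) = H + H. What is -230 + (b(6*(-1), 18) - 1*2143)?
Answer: -2385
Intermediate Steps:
b(H, q) = 2*H
-230 + (b(6*(-1), 18) - 1*2143) = -230 + (2*(6*(-1)) - 1*2143) = -230 + (2*(-6) - 2143) = -230 + (-12 - 2143) = -230 - 2155 = -2385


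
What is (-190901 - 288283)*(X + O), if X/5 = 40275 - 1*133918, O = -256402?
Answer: 347224872528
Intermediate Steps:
X = -468215 (X = 5*(40275 - 1*133918) = 5*(40275 - 133918) = 5*(-93643) = -468215)
(-190901 - 288283)*(X + O) = (-190901 - 288283)*(-468215 - 256402) = -479184*(-724617) = 347224872528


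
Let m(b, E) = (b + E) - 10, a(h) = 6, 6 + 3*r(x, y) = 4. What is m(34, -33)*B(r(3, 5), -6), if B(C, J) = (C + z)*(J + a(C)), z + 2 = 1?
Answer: 0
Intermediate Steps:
r(x, y) = -2/3 (r(x, y) = -2 + (1/3)*4 = -2 + 4/3 = -2/3)
z = -1 (z = -2 + 1 = -1)
m(b, E) = -10 + E + b (m(b, E) = (E + b) - 10 = -10 + E + b)
B(C, J) = (-1 + C)*(6 + J) (B(C, J) = (C - 1)*(J + 6) = (-1 + C)*(6 + J))
m(34, -33)*B(r(3, 5), -6) = (-10 - 33 + 34)*(-6 - 1*(-6) + 6*(-2/3) - 2/3*(-6)) = -9*(-6 + 6 - 4 + 4) = -9*0 = 0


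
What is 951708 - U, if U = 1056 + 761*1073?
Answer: 134099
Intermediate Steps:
U = 817609 (U = 1056 + 816553 = 817609)
951708 - U = 951708 - 1*817609 = 951708 - 817609 = 134099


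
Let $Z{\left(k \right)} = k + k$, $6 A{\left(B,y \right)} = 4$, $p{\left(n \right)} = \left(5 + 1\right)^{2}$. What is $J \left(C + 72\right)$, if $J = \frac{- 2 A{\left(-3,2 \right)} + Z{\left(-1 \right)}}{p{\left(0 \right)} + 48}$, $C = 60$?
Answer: $- \frac{110}{21} \approx -5.2381$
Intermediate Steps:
$p{\left(n \right)} = 36$ ($p{\left(n \right)} = 6^{2} = 36$)
$A{\left(B,y \right)} = \frac{2}{3}$ ($A{\left(B,y \right)} = \frac{1}{6} \cdot 4 = \frac{2}{3}$)
$Z{\left(k \right)} = 2 k$
$J = - \frac{5}{126}$ ($J = \frac{\left(-2\right) \frac{2}{3} + 2 \left(-1\right)}{36 + 48} = \frac{- \frac{4}{3} - 2}{84} = \left(- \frac{10}{3}\right) \frac{1}{84} = - \frac{5}{126} \approx -0.039683$)
$J \left(C + 72\right) = - \frac{5 \left(60 + 72\right)}{126} = \left(- \frac{5}{126}\right) 132 = - \frac{110}{21}$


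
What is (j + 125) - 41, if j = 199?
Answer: 283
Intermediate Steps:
(j + 125) - 41 = (199 + 125) - 41 = 324 - 41 = 283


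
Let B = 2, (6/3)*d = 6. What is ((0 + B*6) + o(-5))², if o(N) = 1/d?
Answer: 1369/9 ≈ 152.11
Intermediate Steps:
d = 3 (d = (½)*6 = 3)
o(N) = ⅓ (o(N) = 1/3 = ⅓)
((0 + B*6) + o(-5))² = ((0 + 2*6) + ⅓)² = ((0 + 12) + ⅓)² = (12 + ⅓)² = (37/3)² = 1369/9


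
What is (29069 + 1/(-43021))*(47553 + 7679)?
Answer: 69071893607936/43021 ≈ 1.6055e+9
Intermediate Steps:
(29069 + 1/(-43021))*(47553 + 7679) = (29069 - 1/43021)*55232 = (1250577448/43021)*55232 = 69071893607936/43021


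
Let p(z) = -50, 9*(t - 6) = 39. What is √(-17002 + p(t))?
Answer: 14*I*√87 ≈ 130.58*I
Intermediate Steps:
t = 31/3 (t = 6 + (⅑)*39 = 6 + 13/3 = 31/3 ≈ 10.333)
√(-17002 + p(t)) = √(-17002 - 50) = √(-17052) = 14*I*√87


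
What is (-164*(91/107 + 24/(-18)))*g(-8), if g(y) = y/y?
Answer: 25420/321 ≈ 79.190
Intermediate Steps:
g(y) = 1
(-164*(91/107 + 24/(-18)))*g(-8) = -164*(91/107 + 24/(-18))*1 = -164*(91*(1/107) + 24*(-1/18))*1 = -164*(91/107 - 4/3)*1 = -164*(-155/321)*1 = (25420/321)*1 = 25420/321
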